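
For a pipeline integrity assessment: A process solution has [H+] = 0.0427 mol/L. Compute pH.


pH = −log10[H+]
pH = −log10(0.0427) = 1.37

1.37


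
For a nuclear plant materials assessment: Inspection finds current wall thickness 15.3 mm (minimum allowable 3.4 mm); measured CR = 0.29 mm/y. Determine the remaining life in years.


Apply the remaining-life relation: RL = (t_current − t_min) / CR
RL = (15.3 − 3.4) / 0.29 = 11.9 / 0.29 = 41.0 years

41.0 years


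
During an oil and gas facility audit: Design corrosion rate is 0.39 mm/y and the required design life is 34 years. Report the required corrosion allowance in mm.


Corrosion allowance = CR × design life
CA = 0.39 * 34 = 13.26 mm

13.26 mm


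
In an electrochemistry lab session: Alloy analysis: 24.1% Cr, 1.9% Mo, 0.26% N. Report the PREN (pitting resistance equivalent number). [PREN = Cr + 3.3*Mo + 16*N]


Apply the PREN formula: PREN = Cr + 3.3*Mo + 16*N
PREN = 24.1 + 3.3*1.9 + 16*0.26
PREN = 24.1 + 6.27 + 4.16 = 34.53

34.53


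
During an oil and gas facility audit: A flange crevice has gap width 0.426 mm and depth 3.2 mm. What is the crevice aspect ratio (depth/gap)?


Aspect ratio = depth / gap
Ratio = 3.2 / 0.426 = 7.5

7.5


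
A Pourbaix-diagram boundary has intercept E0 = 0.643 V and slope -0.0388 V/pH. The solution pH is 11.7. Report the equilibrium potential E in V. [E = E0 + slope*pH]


Apply the Pourbaix line equation: E = E0 + slope*pH
E = 0.643 + (-0.0388)*11.7 = 0.643 + (-0.45396) = 0.18904 V
Rounded to 4 decimal places: E = 0.1890 V

0.1890 V


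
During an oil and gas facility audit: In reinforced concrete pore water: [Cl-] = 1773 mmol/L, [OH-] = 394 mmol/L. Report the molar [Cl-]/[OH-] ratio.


Threshold parameter = [Cl-] / [OH-] (molar basis; both in mmol/L, so units cancel)
Ratio = 1773 / 394 = 4.5

4.5


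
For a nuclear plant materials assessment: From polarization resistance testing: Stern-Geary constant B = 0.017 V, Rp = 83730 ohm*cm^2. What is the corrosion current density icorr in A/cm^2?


Apply the Stern-Geary relation: icorr = B / Rp
icorr = 0.017 / 83730 = 2.03×10^-7 A/cm^2

2.03×10^-7 A/cm^2


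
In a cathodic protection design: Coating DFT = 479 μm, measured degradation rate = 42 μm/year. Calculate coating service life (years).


Service life = thickness / degradation rate
Life = 479 / 42 = 11.4 years

11.4 years


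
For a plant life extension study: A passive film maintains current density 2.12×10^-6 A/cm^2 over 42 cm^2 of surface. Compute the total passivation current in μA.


I = i_pass * A, then convert A → μA (×10^6)
I = 2.12×10^-6 * 42 * 10^6 = 89.04 μA

89.04 μA


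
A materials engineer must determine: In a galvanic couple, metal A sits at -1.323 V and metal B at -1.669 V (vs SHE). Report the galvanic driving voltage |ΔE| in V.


Driving voltage is the absolute potential difference.
|ΔE| = |-1.323 − (-1.669)| = 0.346 V

0.346 V


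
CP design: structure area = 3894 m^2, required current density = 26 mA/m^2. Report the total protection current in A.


I = area * current density, then convert mA → A (÷1000)
I = 3894 * 26 / 1000 = 101.24 A

101.24 A


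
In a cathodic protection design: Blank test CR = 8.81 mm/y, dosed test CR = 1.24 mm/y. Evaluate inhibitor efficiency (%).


Apply the inhibitor-efficiency definition: IE = (CR_blank − CR_inh)/CR_blank × 100
IE = (8.81 − 1.24) / 8.81 × 100
IE = 7.57 / 8.81 × 100 = 85.9 %

85.9 %


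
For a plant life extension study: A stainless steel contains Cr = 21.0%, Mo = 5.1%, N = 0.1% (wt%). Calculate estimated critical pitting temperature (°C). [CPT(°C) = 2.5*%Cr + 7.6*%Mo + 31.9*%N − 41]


Apply the ASTM G48 empirical CPT estimate: CPT(°C) = 2.5*%Cr + 7.6*%Mo + 31.9*%N − 41
2.5*21.0 = 52.5; 7.6*5.1 = 38.76; 31.9*0.1 = 3.19
CPT = 52.5 + 38.76 + 3.19 − 41 = 53.45 °C
Rounded to 0.1 °C: CPT ≈ 53.5 °C

53.5 °C


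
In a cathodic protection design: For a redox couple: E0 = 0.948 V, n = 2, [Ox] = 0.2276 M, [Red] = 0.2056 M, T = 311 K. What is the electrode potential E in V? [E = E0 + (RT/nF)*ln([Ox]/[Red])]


Apply the Nernst equation: E = E0 + (RT/nF)*ln([Ox]/[Red])
Step 1: RT/nF = 8.314*311/(2*96485) = 0.01339925 V
Step 2: [Ox]/[Red] = 0.2276/0.2056 = 1.107004
Step 3: ln(1.107004) = 0.101657
Step 4: correction = 0.01339925 * 0.101657 = 0.001 V
E = 0.948 + 0.001 = 0.949 V

0.949 V


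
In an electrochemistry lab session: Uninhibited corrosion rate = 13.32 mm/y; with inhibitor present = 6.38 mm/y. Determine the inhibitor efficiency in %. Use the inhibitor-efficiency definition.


Apply the inhibitor-efficiency definition: IE = (CR_blank − CR_inh)/CR_blank × 100
IE = (13.32 − 6.38) / 13.32 × 100
IE = 6.94 / 13.32 × 100 = 52.1 %

52.1 %


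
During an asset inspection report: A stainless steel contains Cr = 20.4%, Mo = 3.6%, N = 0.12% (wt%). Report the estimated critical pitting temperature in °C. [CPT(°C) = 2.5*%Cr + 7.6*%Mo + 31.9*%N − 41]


Apply the ASTM G48 empirical CPT estimate: CPT(°C) = 2.5*%Cr + 7.6*%Mo + 31.9*%N − 41
2.5*20.4 = 51; 7.6*3.6 = 27.36; 31.9*0.12 = 3.828
CPT = 51 + 27.36 + 3.828 − 41 = 41.188 °C
Rounded to 0.1 °C: CPT ≈ 41.2 °C

41.2 °C


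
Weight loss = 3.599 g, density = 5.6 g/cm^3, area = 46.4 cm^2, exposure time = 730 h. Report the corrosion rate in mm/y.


Apply the mm/y weight-loss relation: CR = 87600 * W / (D * A * T)
Numerator: 87600 * 3.599 = 315272.4
Denominator: 5.6 * 46.4 * 730 = 189683.2
CR = 315272.4 / 189683.2 = 1.6621 mm/y

1.6621 mm/y


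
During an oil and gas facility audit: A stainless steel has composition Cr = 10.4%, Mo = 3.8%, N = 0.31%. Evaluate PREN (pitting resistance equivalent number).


Apply the PREN formula: PREN = Cr + 3.3*Mo + 16*N
PREN = 10.4 + 3.3*3.8 + 16*0.31
PREN = 10.4 + 12.54 + 4.96 = 27.9

27.9


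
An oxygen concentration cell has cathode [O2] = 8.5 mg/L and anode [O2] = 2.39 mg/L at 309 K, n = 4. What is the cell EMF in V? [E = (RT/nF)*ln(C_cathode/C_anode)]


Apply the Nernst concentration-cell relation: E = (RT/nF)*ln(C_cathode/C_anode)
RT/nF = 8.314*309/(4*96485) = 0.00665654 V
ln(8.5/2.39) = 1.26877
E = 0.00665654 * 1.26877 = 0.00845 V

0.00845 V


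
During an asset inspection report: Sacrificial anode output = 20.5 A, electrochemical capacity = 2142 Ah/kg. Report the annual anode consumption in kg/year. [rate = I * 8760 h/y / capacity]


Annual consumption = current * hours per year / capacity
Rate = 20.5 * 8760 / 2142 = 83.8 kg/year

83.8 kg/year


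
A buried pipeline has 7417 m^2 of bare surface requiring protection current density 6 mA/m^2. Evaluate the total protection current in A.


I = area * current density, then convert mA → A (÷1000)
I = 7417 * 6 / 1000 = 44.5 A

44.5 A


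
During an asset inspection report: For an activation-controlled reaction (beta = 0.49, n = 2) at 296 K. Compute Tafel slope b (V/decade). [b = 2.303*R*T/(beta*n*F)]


Apply the Tafel slope relation: b = 2.303*R*T/(beta*n*F)
Numerator: 2.303 * 8.314 * 296 = 5667.55
Denominator: 0.49 * 2 * 96485 = 94555.3
b = 5667.55 / 94555.3 = 0.0599 V/decade

0.0599 V/decade


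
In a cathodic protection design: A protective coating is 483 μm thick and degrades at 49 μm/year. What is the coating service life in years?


Service life = thickness / degradation rate
Life = 483 / 49 = 9.9 years

9.9 years


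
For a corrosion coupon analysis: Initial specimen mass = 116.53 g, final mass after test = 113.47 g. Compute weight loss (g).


Weight loss = initial − final
WL = 116.53 − 113.47 = 3.06 g

3.06 g


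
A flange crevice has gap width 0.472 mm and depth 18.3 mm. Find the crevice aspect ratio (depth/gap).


Aspect ratio = depth / gap
Ratio = 18.3 / 0.472 = 38.8

38.8


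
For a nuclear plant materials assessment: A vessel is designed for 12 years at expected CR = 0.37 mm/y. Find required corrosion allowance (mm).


Corrosion allowance = CR × design life
CA = 0.37 * 12 = 4.44 mm

4.44 mm


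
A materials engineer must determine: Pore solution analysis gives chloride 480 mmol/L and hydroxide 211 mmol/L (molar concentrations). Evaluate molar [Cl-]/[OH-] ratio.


Threshold parameter = [Cl-] / [OH-] (molar basis; both in mmol/L, so units cancel)
Ratio = 480 / 211 = 2.27

2.27


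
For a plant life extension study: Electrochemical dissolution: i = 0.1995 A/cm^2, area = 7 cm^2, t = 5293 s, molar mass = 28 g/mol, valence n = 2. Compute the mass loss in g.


Apply Faraday's law: m = i*A*t*M / (n*F)
Total charge passed Q = i*A*t = 0.1995*7*5293 = 7391.6745 C
m = Q*M/(n*F) = 7391.6745*28/(2*96485) = 1.073 g

1.073 g


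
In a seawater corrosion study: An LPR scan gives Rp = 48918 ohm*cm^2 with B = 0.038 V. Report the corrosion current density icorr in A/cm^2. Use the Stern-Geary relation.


Apply the Stern-Geary relation: icorr = B / Rp
icorr = 0.038 / 48918 = 7.768×10^-7 A/cm^2

7.768×10^-7 A/cm^2


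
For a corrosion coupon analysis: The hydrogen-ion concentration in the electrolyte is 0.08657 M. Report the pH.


pH = −log10[H+]
pH = −log10(0.08657) = 1.06

1.06


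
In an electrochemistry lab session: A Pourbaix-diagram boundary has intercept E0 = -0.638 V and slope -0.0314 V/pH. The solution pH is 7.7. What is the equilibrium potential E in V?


Apply the Pourbaix line equation: E = E0 + slope*pH
E = -0.638 + (-0.0314)*7.7 = -0.638 + (-0.24178) = -0.87978 V
Rounded to 3 decimal places: E = -0.880 V

-0.880 V


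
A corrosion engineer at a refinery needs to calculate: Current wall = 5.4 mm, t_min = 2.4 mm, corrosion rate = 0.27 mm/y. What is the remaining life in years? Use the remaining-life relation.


Apply the remaining-life relation: RL = (t_current − t_min) / CR
RL = (5.4 − 2.4) / 0.27 = 3.0 / 0.27 = 11.1 years

11.1 years


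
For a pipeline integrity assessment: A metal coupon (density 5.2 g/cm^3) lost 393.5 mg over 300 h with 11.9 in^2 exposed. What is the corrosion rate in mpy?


Apply the mpy weight-loss relation: CR = 534 * W / (D * A * T)
Numerator: 534 * 393.5 = 210129.0
Denominator: 5.2 * 11.9 * 300 = 18564.0
CR = 210129.0 / 18564.0 = 11.3192 mpy

11.3192 mpy


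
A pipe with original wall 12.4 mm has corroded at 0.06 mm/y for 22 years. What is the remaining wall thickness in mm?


Remaining wall = original − CR × time
t = 12.4 − 0.06*22 = 12.4 − 1.32 = 11.08 mm

11.08 mm


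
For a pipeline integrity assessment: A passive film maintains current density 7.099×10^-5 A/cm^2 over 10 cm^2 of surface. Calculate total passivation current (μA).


I = i_pass * A, then convert A → μA (×10^6)
I = 7.099×10^-5 * 10 * 10^6 = 709.9 μA

709.9 μA


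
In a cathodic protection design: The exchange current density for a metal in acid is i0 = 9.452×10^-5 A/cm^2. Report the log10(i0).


i0 = 9.452×10^-5 A/cm^2
log10(i0) = -4.024

-4.024


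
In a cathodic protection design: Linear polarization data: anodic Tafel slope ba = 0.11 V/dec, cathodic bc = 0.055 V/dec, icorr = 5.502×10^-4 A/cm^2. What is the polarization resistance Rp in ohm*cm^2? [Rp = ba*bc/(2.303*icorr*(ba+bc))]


Apply the Stern-Geary equation: Rp = ba*bc / (2.303*icorr*(ba+bc))
ba*bc = 0.11*0.055 = 0.00605
ba+bc = 0.165; 2.303*icorr*(ba+bc) = 2.303*5.502×10^-4*0.165 = 2.0907325×10^-4
Rp = 0.00605 / 2.0907325×10^-4 = 28.9 ohm*cm^2

28.9 ohm*cm^2


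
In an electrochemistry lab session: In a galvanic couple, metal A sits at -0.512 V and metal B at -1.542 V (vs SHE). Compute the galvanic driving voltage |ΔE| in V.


Driving voltage is the absolute potential difference.
|ΔE| = |-0.512 − (-1.542)| = 1.03 V

1.03 V


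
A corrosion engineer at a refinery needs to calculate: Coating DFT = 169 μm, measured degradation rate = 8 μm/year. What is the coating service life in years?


Service life = thickness / degradation rate
Life = 169 / 8 = 21.1 years

21.1 years


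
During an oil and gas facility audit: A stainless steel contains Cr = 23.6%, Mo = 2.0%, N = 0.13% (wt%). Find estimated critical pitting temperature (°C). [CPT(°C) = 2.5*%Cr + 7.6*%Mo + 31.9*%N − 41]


Apply the ASTM G48 empirical CPT estimate: CPT(°C) = 2.5*%Cr + 7.6*%Mo + 31.9*%N − 41
2.5*23.6 = 59; 7.6*2.0 = 15.2; 31.9*0.13 = 4.147
CPT = 59 + 15.2 + 4.147 − 41 = 37.347 °C
Rounded to 0.1 °C: CPT ≈ 37.3 °C

37.3 °C


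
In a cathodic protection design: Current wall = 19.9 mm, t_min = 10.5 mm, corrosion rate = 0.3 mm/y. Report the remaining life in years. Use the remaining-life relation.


Apply the remaining-life relation: RL = (t_current − t_min) / CR
RL = (19.9 − 10.5) / 0.3 = 9.4 / 0.3 = 31.3 years

31.3 years


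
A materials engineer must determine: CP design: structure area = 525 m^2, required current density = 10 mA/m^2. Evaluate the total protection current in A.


I = area * current density, then convert mA → A (÷1000)
I = 525 * 10 / 1000 = 5.25 A

5.25 A


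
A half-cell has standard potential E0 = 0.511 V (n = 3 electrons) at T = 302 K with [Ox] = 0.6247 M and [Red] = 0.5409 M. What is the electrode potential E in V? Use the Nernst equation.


Apply the Nernst equation: E = E0 + (RT/nF)*ln([Ox]/[Red])
Step 1: RT/nF = 8.314*302/(3*96485) = 0.00867433 V
Step 2: [Ox]/[Red] = 0.6247/0.5409 = 1.154927
Step 3: ln(1.154927) = 0.144037
Step 4: correction = 0.00867433 * 0.144037 = 0.001 V
E = 0.511 + 0.001 = 0.512 V

0.512 V


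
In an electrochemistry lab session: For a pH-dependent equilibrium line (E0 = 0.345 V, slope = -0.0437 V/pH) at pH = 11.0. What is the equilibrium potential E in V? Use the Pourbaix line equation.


Apply the Pourbaix line equation: E = E0 + slope*pH
E = 0.345 + (-0.0437)*11.0 = 0.345 + (-0.4807) = -0.1357 V
Rounded to 3 decimal places: E = -0.136 V

-0.136 V


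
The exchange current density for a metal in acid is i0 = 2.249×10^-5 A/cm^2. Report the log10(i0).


i0 = 2.249×10^-5 A/cm^2
log10(i0) = -4.648

-4.648


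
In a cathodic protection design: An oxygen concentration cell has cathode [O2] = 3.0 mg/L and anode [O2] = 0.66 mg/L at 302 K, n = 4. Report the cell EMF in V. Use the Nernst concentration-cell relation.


Apply the Nernst concentration-cell relation: E = (RT/nF)*ln(C_cathode/C_anode)
RT/nF = 8.314*302/(4*96485) = 0.00650575 V
ln(3.0/0.66) = 1.51413
E = 0.00650575 * 1.51413 = 0.00985 V

0.00985 V


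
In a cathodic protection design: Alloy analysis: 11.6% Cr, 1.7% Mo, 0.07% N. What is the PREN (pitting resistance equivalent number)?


Apply the PREN formula: PREN = Cr + 3.3*Mo + 16*N
PREN = 11.6 + 3.3*1.7 + 16*0.07
PREN = 11.6 + 5.61 + 1.12 = 18.33

18.33


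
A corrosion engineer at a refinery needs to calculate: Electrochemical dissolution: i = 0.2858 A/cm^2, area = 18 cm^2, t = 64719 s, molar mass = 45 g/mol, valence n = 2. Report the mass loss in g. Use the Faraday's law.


Apply Faraday's law: m = i*A*t*M / (n*F)
Total charge passed Q = i*A*t = 0.2858*18*64719 = 332940.4236 C
m = Q*M/(n*F) = 332940.4236*45/(2*96485) = 77.6407 g

77.6407 g


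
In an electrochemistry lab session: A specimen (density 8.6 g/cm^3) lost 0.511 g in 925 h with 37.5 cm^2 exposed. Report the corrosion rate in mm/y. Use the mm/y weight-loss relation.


Apply the mm/y weight-loss relation: CR = 87600 * W / (D * A * T)
Numerator: 87600 * 0.511 = 44763.6
Denominator: 8.6 * 37.5 * 925 = 298312.5
CR = 44763.6 / 298312.5 = 0.1501 mm/y

0.1501 mm/y


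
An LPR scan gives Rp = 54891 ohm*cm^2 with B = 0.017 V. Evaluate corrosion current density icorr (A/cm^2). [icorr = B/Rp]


Apply the Stern-Geary relation: icorr = B / Rp
icorr = 0.017 / 54891 = 3.097×10^-7 A/cm^2

3.097×10^-7 A/cm^2


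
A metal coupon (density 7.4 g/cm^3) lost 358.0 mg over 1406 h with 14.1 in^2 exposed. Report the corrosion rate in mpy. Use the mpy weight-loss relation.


Apply the mpy weight-loss relation: CR = 534 * W / (D * A * T)
Numerator: 534 * 358.0 = 191172.0
Denominator: 7.4 * 14.1 * 1406 = 146702.04
CR = 191172.0 / 146702.04 = 1.30313 mpy

1.30313 mpy


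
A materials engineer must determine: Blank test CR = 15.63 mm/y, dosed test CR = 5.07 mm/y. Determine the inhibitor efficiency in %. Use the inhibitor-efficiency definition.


Apply the inhibitor-efficiency definition: IE = (CR_blank − CR_inh)/CR_blank × 100
IE = (15.63 − 5.07) / 15.63 × 100
IE = 10.56 / 15.63 × 100 = 67.6 %

67.6 %


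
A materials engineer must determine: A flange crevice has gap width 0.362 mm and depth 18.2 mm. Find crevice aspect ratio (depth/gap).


Aspect ratio = depth / gap
Ratio = 18.2 / 0.362 = 50.3

50.3


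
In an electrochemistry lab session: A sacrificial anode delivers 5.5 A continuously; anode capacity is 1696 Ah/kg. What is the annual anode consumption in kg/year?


Annual consumption = current * hours per year / capacity
Rate = 5.5 * 8760 / 1696 = 28.4 kg/year

28.4 kg/year


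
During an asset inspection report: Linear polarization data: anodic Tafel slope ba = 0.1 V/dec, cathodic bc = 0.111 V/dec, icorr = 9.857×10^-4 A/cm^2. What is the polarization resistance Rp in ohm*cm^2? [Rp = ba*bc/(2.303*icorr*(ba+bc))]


Apply the Stern-Geary equation: Rp = ba*bc / (2.303*icorr*(ba+bc))
ba*bc = 0.1*0.111 = 0.0111
ba+bc = 0.211; 2.303*icorr*(ba+bc) = 2.303*9.857×10^-4*0.211 = 4.7898416×10^-4
Rp = 0.0111 / 4.7898416×10^-4 = 23.2 ohm*cm^2

23.2 ohm*cm^2


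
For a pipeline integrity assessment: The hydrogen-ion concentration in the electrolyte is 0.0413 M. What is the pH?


pH = −log10[H+]
pH = −log10(0.0413) = 1.38

1.38


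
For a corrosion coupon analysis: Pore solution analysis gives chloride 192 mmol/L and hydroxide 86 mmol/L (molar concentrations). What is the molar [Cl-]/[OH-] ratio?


Threshold parameter = [Cl-] / [OH-] (molar basis; both in mmol/L, so units cancel)
Ratio = 192 / 86 = 2.23

2.23


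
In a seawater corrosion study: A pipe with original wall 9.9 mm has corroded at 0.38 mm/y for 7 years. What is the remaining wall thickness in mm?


Remaining wall = original − CR × time
t = 9.9 − 0.38*7 = 9.9 − 2.66 = 7.24 mm

7.24 mm


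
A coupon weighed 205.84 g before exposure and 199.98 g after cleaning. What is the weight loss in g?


Weight loss = initial − final
WL = 205.84 − 199.98 = 5.86 g

5.86 g


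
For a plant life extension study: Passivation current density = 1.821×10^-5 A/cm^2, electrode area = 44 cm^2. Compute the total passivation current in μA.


I = i_pass * A, then convert A → μA (×10^6)
I = 1.821×10^-5 * 44 * 10^6 = 801.24 μA

801.24 μA


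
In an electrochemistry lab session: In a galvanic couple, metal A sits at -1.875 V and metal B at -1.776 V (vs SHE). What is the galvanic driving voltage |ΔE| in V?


Driving voltage is the absolute potential difference.
|ΔE| = |-1.875 − (-1.776)| = 0.099 V

0.099 V


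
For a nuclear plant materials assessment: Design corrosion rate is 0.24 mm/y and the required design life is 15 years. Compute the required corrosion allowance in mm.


Corrosion allowance = CR × design life
CA = 0.24 * 15 = 3.6 mm

3.6 mm


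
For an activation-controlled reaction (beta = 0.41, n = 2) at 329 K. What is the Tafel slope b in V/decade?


Apply the Tafel slope relation: b = 2.303*R*T/(beta*n*F)
Numerator: 2.303 * 8.314 * 329 = 6299.41
Denominator: 0.41 * 2 * 96485 = 79117.7
b = 6299.41 / 79117.7 = 0.08 V/decade

0.08 V/decade


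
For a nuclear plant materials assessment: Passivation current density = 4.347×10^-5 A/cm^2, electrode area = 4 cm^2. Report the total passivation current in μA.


I = i_pass * A, then convert A → μA (×10^6)
I = 4.347×10^-5 * 4 * 10^6 = 173.88 μA

173.88 μA


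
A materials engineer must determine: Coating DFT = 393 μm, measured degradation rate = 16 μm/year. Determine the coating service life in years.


Service life = thickness / degradation rate
Life = 393 / 16 = 24.6 years

24.6 years


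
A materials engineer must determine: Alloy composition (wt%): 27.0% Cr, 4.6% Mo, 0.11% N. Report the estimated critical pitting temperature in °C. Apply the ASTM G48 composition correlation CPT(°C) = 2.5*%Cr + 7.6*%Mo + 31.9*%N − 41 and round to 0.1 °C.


Apply the ASTM G48 empirical CPT estimate: CPT(°C) = 2.5*%Cr + 7.6*%Mo + 31.9*%N − 41
2.5*27.0 = 67.5; 7.6*4.6 = 34.96; 31.9*0.11 = 3.509
CPT = 67.5 + 34.96 + 3.509 − 41 = 64.969 °C
Rounded to 0.1 °C: CPT ≈ 65.0 °C

65.0 °C


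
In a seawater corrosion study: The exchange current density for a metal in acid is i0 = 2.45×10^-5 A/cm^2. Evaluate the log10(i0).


i0 = 2.45×10^-5 A/cm^2
log10(i0) = -4.611

-4.611


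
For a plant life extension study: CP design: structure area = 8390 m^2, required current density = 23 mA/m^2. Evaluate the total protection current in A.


I = area * current density, then convert mA → A (÷1000)
I = 8390 * 23 / 1000 = 192.97 A

192.97 A


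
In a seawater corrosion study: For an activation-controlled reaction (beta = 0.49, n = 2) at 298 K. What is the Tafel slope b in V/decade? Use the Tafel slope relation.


Apply the Tafel slope relation: b = 2.303*R*T/(beta*n*F)
Numerator: 2.303 * 8.314 * 298 = 5705.85
Denominator: 0.49 * 2 * 96485 = 94555.3
b = 5705.85 / 94555.3 = 0.0603 V/decade

0.0603 V/decade


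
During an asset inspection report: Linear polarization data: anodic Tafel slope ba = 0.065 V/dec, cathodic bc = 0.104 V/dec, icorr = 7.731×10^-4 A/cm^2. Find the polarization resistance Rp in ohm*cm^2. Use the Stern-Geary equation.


Apply the Stern-Geary equation: Rp = ba*bc / (2.303*icorr*(ba+bc))
ba*bc = 0.065*0.104 = 0.00676
ba+bc = 0.169; 2.303*icorr*(ba+bc) = 2.303*7.731×10^-4*0.169 = 3.0089593×10^-4
Rp = 0.00676 / 3.0089593×10^-4 = 22.5 ohm*cm^2

22.5 ohm*cm^2


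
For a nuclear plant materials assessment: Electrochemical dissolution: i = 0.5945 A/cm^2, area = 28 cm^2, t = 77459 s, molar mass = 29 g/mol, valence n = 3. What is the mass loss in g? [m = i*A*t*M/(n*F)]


Apply Faraday's law: m = i*A*t*M / (n*F)
Total charge passed Q = i*A*t = 0.5945*28*77459 = 1289382.514 C
m = Q*M/(n*F) = 1289382.514*29/(3*96485) = 129.181 g

129.181 g


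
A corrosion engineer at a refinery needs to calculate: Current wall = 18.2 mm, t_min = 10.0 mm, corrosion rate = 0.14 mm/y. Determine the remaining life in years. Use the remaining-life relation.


Apply the remaining-life relation: RL = (t_current − t_min) / CR
RL = (18.2 − 10.0) / 0.14 = 8.2 / 0.14 = 58.6 years

58.6 years


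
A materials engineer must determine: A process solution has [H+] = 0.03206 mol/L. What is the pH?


pH = −log10[H+]
pH = −log10(0.03206) = 1.49

1.49


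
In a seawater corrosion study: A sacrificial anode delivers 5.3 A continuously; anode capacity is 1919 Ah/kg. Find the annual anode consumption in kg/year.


Annual consumption = current * hours per year / capacity
Rate = 5.3 * 8760 / 1919 = 24.2 kg/year

24.2 kg/year


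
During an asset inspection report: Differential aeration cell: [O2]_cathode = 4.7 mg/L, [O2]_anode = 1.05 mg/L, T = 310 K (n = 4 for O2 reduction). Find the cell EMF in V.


Apply the Nernst concentration-cell relation: E = (RT/nF)*ln(C_cathode/C_anode)
RT/nF = 8.314*310/(4*96485) = 0.00667808 V
ln(4.7/1.05) = 1.49877
E = 0.00667808 * 1.49877 = 0.01001 V

0.01001 V


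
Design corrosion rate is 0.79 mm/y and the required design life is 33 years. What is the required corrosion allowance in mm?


Corrosion allowance = CR × design life
CA = 0.79 * 33 = 26.07 mm

26.07 mm


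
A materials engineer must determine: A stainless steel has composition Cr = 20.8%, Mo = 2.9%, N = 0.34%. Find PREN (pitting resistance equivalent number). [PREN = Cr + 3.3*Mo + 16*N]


Apply the PREN formula: PREN = Cr + 3.3*Mo + 16*N
PREN = 20.8 + 3.3*2.9 + 16*0.34
PREN = 20.8 + 9.57 + 5.44 = 35.81

35.81


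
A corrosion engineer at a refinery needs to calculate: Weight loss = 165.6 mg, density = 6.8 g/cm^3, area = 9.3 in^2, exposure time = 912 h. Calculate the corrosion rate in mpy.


Apply the mpy weight-loss relation: CR = 534 * W / (D * A * T)
Numerator: 534 * 165.6 = 88430.4
Denominator: 6.8 * 9.3 * 912 = 57674.88
CR = 88430.4 / 57674.88 = 1.533 mpy

1.533 mpy


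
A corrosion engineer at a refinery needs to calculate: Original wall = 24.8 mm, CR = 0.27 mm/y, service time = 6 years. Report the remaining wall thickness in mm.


Remaining wall = original − CR × time
t = 24.8 − 0.27*6 = 24.8 − 1.62 = 23.18 mm

23.18 mm


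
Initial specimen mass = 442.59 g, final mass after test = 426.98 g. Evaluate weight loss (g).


Weight loss = initial − final
WL = 442.59 − 426.98 = 15.61 g

15.61 g


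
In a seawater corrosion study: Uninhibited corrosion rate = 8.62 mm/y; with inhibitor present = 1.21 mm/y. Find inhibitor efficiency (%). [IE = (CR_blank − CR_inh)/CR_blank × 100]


Apply the inhibitor-efficiency definition: IE = (CR_blank − CR_inh)/CR_blank × 100
IE = (8.62 − 1.21) / 8.62 × 100
IE = 7.41 / 8.62 × 100 = 86.0 %

86.0 %


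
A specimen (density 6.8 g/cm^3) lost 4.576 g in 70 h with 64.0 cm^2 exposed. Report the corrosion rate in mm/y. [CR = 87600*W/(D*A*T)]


Apply the mm/y weight-loss relation: CR = 87600 * W / (D * A * T)
Numerator: 87600 * 4.576 = 400857.6
Denominator: 6.8 * 64.0 * 70 = 30464.0
CR = 400857.6 / 30464.0 = 13.1584 mm/y

13.1584 mm/y


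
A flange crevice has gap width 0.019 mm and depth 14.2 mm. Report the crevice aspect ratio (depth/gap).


Aspect ratio = depth / gap
Ratio = 14.2 / 0.019 = 747.4

747.4


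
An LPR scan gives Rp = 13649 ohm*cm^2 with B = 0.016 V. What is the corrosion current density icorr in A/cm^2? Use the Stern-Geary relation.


Apply the Stern-Geary relation: icorr = B / Rp
icorr = 0.016 / 13649 = 1.172×10^-6 A/cm^2

1.172×10^-6 A/cm^2


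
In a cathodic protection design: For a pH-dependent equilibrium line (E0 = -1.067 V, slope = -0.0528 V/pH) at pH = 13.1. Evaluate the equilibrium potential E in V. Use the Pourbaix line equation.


Apply the Pourbaix line equation: E = E0 + slope*pH
E = -1.067 + (-0.0528)*13.1 = -1.067 + (-0.69168) = -1.75868 V
Rounded to 4 decimal places: E = -1.7587 V

-1.7587 V


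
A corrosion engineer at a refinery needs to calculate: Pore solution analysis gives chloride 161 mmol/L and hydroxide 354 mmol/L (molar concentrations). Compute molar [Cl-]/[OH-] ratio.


Threshold parameter = [Cl-] / [OH-] (molar basis; both in mmol/L, so units cancel)
Ratio = 161 / 354 = 0.45

0.45


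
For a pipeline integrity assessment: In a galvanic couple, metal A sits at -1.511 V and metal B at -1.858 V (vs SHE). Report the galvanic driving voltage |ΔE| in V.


Driving voltage is the absolute potential difference.
|ΔE| = |-1.511 − (-1.858)| = 0.347 V

0.347 V


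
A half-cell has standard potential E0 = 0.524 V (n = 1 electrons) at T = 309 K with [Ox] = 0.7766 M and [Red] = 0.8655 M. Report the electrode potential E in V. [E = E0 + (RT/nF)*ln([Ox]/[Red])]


Apply the Nernst equation: E = E0 + (RT/nF)*ln([Ox]/[Red])
Step 1: RT/nF = 8.314*309/(1*96485) = 0.02662617 V
Step 2: [Ox]/[Red] = 0.7766/0.8655 = 0.897285
Step 3: ln(0.897285) = -0.108382
Step 4: correction = 0.02662617 * -0.108382 = -0.003 V
E = 0.524 + -0.003 = 0.521 V

0.521 V


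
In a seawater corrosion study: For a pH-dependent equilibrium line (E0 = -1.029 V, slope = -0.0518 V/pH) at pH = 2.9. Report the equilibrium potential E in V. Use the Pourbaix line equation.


Apply the Pourbaix line equation: E = E0 + slope*pH
E = -1.029 + (-0.0518)*2.9 = -1.029 + (-0.15022) = -1.17922 V
Rounded to 4 decimal places: E = -1.1792 V

-1.1792 V


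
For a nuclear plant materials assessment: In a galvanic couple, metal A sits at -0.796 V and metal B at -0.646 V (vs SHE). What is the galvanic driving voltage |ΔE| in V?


Driving voltage is the absolute potential difference.
|ΔE| = |-0.796 − (-0.646)| = 0.15 V

0.15 V


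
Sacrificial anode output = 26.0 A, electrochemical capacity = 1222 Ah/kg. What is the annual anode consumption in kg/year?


Annual consumption = current * hours per year / capacity
Rate = 26.0 * 8760 / 1222 = 186.4 kg/year

186.4 kg/year


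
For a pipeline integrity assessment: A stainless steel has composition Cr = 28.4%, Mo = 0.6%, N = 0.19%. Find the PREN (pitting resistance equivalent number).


Apply the PREN formula: PREN = Cr + 3.3*Mo + 16*N
PREN = 28.4 + 3.3*0.6 + 16*0.19
PREN = 28.4 + 1.98 + 3.04 = 33.42

33.42


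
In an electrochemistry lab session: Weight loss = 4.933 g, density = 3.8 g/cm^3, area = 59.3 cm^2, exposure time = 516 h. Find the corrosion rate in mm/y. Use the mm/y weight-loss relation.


Apply the mm/y weight-loss relation: CR = 87600 * W / (D * A * T)
Numerator: 87600 * 4.933 = 432130.8
Denominator: 3.8 * 59.3 * 516 = 116275.44
CR = 432130.8 / 116275.44 = 3.716441 mm/y

3.716441 mm/y


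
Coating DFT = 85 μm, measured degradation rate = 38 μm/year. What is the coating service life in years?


Service life = thickness / degradation rate
Life = 85 / 38 = 2.2 years

2.2 years


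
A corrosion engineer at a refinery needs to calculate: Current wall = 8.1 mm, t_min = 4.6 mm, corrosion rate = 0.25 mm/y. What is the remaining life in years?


Apply the remaining-life relation: RL = (t_current − t_min) / CR
RL = (8.1 − 4.6) / 0.25 = 3.5 / 0.25 = 14.0 years

14.0 years


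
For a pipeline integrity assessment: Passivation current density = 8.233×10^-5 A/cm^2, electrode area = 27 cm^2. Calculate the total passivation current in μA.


I = i_pass * A, then convert A → μA (×10^6)
I = 8.233×10^-5 * 27 * 10^6 = 2222.91 μA

2222.91 μA


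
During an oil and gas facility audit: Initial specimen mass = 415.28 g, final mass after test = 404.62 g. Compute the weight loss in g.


Weight loss = initial − final
WL = 415.28 − 404.62 = 10.66 g

10.66 g


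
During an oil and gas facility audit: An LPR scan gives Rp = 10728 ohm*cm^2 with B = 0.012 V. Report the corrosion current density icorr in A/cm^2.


Apply the Stern-Geary relation: icorr = B / Rp
icorr = 0.012 / 10728 = 1.119×10^-6 A/cm^2

1.119×10^-6 A/cm^2


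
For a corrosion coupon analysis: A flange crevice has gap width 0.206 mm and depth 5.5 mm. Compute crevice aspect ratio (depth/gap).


Aspect ratio = depth / gap
Ratio = 5.5 / 0.206 = 26.7

26.7


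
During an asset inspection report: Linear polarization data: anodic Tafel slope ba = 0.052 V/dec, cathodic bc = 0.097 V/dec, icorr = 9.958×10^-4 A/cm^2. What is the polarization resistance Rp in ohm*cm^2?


Apply the Stern-Geary equation: Rp = ba*bc / (2.303*icorr*(ba+bc))
ba*bc = 0.052*0.097 = 0.005044
ba+bc = 0.149; 2.303*icorr*(ba+bc) = 2.303*9.958×10^-4*0.149 = 3.4170578×10^-4
Rp = 0.005044 / 3.4170578×10^-4 = 14.8 ohm*cm^2

14.8 ohm*cm^2


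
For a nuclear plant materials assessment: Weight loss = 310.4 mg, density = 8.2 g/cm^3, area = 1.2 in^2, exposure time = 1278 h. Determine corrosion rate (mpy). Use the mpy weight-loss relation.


Apply the mpy weight-loss relation: CR = 534 * W / (D * A * T)
Numerator: 534 * 310.4 = 165753.6
Denominator: 8.2 * 1.2 * 1278 = 12575.52
CR = 165753.6 / 12575.52 = 13.1807 mpy

13.1807 mpy


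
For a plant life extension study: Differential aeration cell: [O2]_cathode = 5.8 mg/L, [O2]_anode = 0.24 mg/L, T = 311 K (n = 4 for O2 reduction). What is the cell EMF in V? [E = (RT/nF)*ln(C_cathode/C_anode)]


Apply the Nernst concentration-cell relation: E = (RT/nF)*ln(C_cathode/C_anode)
RT/nF = 8.314*311/(4*96485) = 0.00669963 V
ln(5.8/0.24) = 3.18497
E = 0.00669963 * 3.18497 = 0.02134 V

0.02134 V


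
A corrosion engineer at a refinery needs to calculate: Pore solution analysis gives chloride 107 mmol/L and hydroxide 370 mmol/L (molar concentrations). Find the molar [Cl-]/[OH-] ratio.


Threshold parameter = [Cl-] / [OH-] (molar basis; both in mmol/L, so units cancel)
Ratio = 107 / 370 = 0.29

0.29


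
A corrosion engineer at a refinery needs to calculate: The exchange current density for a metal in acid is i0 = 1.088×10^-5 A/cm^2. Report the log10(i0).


i0 = 1.088×10^-5 A/cm^2
log10(i0) = -4.963

-4.963


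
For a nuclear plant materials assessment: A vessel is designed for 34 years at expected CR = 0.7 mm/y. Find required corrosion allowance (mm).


Corrosion allowance = CR × design life
CA = 0.7 * 34 = 23.8 mm

23.8 mm


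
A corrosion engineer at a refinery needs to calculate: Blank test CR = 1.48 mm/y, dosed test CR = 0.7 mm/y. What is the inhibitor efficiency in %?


Apply the inhibitor-efficiency definition: IE = (CR_blank − CR_inh)/CR_blank × 100
IE = (1.48 − 0.7) / 1.48 × 100
IE = 0.78 / 1.48 × 100 = 52.7 %

52.7 %


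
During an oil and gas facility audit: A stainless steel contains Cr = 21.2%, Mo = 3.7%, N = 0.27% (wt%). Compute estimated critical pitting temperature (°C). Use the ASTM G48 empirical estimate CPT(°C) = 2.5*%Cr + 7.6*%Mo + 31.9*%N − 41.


Apply the ASTM G48 empirical CPT estimate: CPT(°C) = 2.5*%Cr + 7.6*%Mo + 31.9*%N − 41
2.5*21.2 = 53; 7.6*3.7 = 28.12; 31.9*0.27 = 8.613
CPT = 53 + 28.12 + 8.613 − 41 = 48.733 °C
Rounded to 0.1 °C: CPT ≈ 48.7 °C

48.7 °C


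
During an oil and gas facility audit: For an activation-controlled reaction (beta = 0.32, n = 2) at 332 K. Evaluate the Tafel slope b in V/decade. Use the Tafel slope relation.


Apply the Tafel slope relation: b = 2.303*R*T/(beta*n*F)
Numerator: 2.303 * 8.314 * 332 = 6356.85
Denominator: 0.32 * 2 * 96485 = 61750.4
b = 6356.85 / 61750.4 = 0.1029 V/decade

0.1029 V/decade


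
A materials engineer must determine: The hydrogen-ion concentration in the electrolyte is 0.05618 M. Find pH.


pH = −log10[H+]
pH = −log10(0.05618) = 1.25

1.25


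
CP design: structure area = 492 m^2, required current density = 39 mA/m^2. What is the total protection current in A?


I = area * current density, then convert mA → A (÷1000)
I = 492 * 39 / 1000 = 19.19 A

19.19 A


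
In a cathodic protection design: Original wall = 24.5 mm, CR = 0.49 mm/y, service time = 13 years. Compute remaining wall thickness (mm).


Remaining wall = original − CR × time
t = 24.5 − 0.49*13 = 24.5 − 6.37 = 18.13 mm

18.13 mm


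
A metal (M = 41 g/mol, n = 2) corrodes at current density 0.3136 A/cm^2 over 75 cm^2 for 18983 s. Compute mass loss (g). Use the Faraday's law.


Apply Faraday's law: m = i*A*t*M / (n*F)
Total charge passed Q = i*A*t = 0.3136*75*18983 = 446480.16 C
m = Q*M/(n*F) = 446480.16*41/(2*96485) = 94.86286 g

94.86286 g


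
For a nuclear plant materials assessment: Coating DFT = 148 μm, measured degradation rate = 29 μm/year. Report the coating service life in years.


Service life = thickness / degradation rate
Life = 148 / 29 = 5.1 years

5.1 years


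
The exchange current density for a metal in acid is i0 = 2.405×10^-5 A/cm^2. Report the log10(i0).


i0 = 2.405×10^-5 A/cm^2
log10(i0) = -4.619

-4.619


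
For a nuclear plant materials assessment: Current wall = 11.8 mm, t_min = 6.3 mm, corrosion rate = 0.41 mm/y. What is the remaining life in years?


Apply the remaining-life relation: RL = (t_current − t_min) / CR
RL = (11.8 − 6.3) / 0.41 = 5.5 / 0.41 = 13.4 years

13.4 years


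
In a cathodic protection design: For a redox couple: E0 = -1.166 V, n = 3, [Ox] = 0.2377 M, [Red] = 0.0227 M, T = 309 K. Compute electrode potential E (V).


Apply the Nernst equation: E = E0 + (RT/nF)*ln([Ox]/[Red])
Step 1: RT/nF = 8.314*309/(3*96485) = 0.00887539 V
Step 2: [Ox]/[Red] = 0.2377/0.0227 = 10.471366
Step 3: ln(10.471366) = 2.348644
Step 4: correction = 0.00887539 * 2.348644 = 0.021 V
E = -1.166 + 0.021 = -1.145 V

-1.145 V


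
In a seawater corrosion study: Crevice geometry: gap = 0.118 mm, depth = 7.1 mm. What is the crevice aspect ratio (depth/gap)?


Aspect ratio = depth / gap
Ratio = 7.1 / 0.118 = 60.2

60.2


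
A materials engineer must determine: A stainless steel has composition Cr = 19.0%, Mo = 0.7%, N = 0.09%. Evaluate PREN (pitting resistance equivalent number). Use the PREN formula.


Apply the PREN formula: PREN = Cr + 3.3*Mo + 16*N
PREN = 19.0 + 3.3*0.7 + 16*0.09
PREN = 19.0 + 2.31 + 1.44 = 22.75

22.75


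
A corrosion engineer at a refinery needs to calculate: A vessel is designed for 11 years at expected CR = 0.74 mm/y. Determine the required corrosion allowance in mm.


Corrosion allowance = CR × design life
CA = 0.74 * 11 = 8.14 mm

8.14 mm


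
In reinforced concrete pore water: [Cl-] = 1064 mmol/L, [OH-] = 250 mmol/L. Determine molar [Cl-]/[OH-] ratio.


Threshold parameter = [Cl-] / [OH-] (molar basis; both in mmol/L, so units cancel)
Ratio = 1064 / 250 = 4.26

4.26


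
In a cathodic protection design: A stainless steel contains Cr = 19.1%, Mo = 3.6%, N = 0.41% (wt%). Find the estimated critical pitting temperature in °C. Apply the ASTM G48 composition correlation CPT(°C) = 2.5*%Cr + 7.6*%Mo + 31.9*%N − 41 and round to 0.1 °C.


Apply the ASTM G48 empirical CPT estimate: CPT(°C) = 2.5*%Cr + 7.6*%Mo + 31.9*%N − 41
2.5*19.1 = 47.75; 7.6*3.6 = 27.36; 31.9*0.41 = 13.079
CPT = 47.75 + 27.36 + 13.079 − 41 = 47.189 °C
Rounded to 0.1 °C: CPT ≈ 47.2 °C

47.2 °C


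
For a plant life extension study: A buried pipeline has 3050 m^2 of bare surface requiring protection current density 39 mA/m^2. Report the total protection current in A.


I = area * current density, then convert mA → A (÷1000)
I = 3050 * 39 / 1000 = 118.95 A

118.95 A


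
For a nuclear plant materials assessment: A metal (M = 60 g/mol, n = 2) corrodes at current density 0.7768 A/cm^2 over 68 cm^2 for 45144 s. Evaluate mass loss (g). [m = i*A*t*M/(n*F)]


Apply Faraday's law: m = i*A*t*M / (n*F)
Total charge passed Q = i*A*t = 0.7768*68*45144 = 2384614.4256 C
m = Q*M/(n*F) = 2384614.4256*60/(2*96485) = 741.44616 g

741.44616 g


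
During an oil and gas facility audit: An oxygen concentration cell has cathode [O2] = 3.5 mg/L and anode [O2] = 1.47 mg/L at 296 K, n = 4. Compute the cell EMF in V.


Apply the Nernst concentration-cell relation: E = (RT/nF)*ln(C_cathode/C_anode)
RT/nF = 8.314*296/(4*96485) = 0.00637649 V
ln(3.5/1.47) = 0.8675
E = 0.00637649 * 0.8675 = 0.00553 V

0.00553 V


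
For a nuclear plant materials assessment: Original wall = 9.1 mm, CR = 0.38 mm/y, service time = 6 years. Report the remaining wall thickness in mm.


Remaining wall = original − CR × time
t = 9.1 − 0.38*6 = 9.1 − 2.28 = 6.82 mm

6.82 mm


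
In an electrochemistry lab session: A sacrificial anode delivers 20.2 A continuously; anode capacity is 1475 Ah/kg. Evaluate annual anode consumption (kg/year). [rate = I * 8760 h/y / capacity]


Annual consumption = current * hours per year / capacity
Rate = 20.2 * 8760 / 1475 = 120.0 kg/year

120.0 kg/year


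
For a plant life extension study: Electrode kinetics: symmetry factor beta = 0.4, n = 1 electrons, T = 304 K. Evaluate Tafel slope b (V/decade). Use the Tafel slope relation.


Apply the Tafel slope relation: b = 2.303*R*T/(beta*n*F)
Numerator: 2.303 * 8.314 * 304 = 5820.73
Denominator: 0.4 * 1 * 96485 = 38594.0
b = 5820.73 / 38594.0 = 0.1508 V/decade

0.1508 V/decade


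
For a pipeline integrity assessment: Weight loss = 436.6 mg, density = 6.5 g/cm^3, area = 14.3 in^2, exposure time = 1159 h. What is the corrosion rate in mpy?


Apply the mpy weight-loss relation: CR = 534 * W / (D * A * T)
Numerator: 534 * 436.6 = 233144.4
Denominator: 6.5 * 14.3 * 1159 = 107729.05
CR = 233144.4 / 107729.05 = 2.1642 mpy

2.1642 mpy


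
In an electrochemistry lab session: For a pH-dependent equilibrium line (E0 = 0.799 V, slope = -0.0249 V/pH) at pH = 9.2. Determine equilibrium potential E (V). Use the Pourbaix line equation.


Apply the Pourbaix line equation: E = E0 + slope*pH
E = 0.799 + (-0.0249)*9.2 = 0.799 + (-0.22908) = 0.56992 V
Rounded to 4 decimal places: E = 0.5699 V

0.5699 V


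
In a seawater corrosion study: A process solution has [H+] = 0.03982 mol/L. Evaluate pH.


pH = −log10[H+]
pH = −log10(0.03982) = 1.4

1.4
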